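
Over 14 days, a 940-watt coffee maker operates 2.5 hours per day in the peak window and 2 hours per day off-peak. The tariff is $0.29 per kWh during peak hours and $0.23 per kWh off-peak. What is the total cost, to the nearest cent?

$15.59

Peak energy = 0.94 kW × 2.5 h × 14 = 32.9 kWh
Off-peak energy = 0.94 kW × 2 h × 14 = 26.32 kWh
Cost = 32.9 × $0.29 + 26.32 × $0.23 = $9.541 + $6.0536 = $15.59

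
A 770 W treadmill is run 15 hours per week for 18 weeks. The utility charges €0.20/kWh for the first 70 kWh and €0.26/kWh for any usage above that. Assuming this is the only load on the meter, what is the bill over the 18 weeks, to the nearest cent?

€49.85

Runtime = 15 h/week × 18 weeks = 270 h
Energy = 0.77 kW × 270 h = 207.9 kWh
Tier 1 (0–70 kWh): 70 × €0.20 = €14
Above 70 kWh: 137.9 × €0.26 = €35.854
Bill = €49.85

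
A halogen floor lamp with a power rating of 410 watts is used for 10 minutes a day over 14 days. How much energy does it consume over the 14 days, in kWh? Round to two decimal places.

Runtime = 10 min × 14 = 140 min = 2.333333… h
Energy = 0.41 kW × 2.333333… h = 0.956666… kWh ≈ 0.96 kWh

0.96 kWh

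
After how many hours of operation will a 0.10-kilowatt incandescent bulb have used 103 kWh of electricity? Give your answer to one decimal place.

1030.0 h

Hours = 103 kWh ÷ 0.1 kW = 1030.0 h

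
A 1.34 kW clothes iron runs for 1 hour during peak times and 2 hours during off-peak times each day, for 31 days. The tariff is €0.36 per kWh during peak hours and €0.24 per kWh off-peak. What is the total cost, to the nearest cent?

€34.89

Peak energy = 1.34 kW × 1 h × 31 = 41.54 kWh
Off-peak energy = 1.34 kW × 2 h × 31 = 83.08 kWh
Cost = 41.54 × €0.36 + 83.08 × €0.24 = €14.9544 + €19.9392 = €34.89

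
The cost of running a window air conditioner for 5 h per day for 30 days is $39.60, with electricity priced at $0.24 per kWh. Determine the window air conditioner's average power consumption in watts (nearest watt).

Energy = $39.60 ÷ $0.24/kWh = 165 kWh
Runtime = 5 h/day × 30 days = 150 h
Power = 165 kWh ÷ 150 h = 1.1 kW = 1100 W

1100 W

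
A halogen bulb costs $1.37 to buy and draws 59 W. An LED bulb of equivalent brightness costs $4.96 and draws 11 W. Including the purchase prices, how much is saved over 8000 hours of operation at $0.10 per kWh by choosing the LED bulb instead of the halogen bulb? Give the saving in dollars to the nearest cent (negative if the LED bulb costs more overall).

halogen bulb: $1.37 + (59/1000) kW × 8000 h × $0.10 = $1.37 + $47.2 = $48.57
LED bulb: $4.96 + (11/1000) kW × 8000 h × $0.10 = $4.96 + $8.8 = $13.76
Saving = $48.57 − $13.76 = $34.81

$34.81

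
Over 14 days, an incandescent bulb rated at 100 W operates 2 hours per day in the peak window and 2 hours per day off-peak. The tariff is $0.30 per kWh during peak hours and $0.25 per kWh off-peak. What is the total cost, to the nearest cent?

Peak energy = 0.1 kW × 2 h × 14 = 2.8 kWh
Off-peak energy = 0.1 kW × 2 h × 14 = 2.8 kWh
Cost = 2.8 × $0.30 + 2.8 × $0.25 = $0.84 + $0.7 = $1.54

$1.54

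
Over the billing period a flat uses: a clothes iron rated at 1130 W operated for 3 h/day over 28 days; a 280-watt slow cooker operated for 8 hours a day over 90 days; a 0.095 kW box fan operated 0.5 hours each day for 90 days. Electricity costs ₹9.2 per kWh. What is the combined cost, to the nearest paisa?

clothes iron: Runtime = 3 h/day × 28 days = 84 h
clothes iron: 1.13 kW × 84 h = 94.92 kWh
slow cooker: Runtime = 8 h/day × 90 days = 720 h
slow cooker: 0.28 kW × 720 h = 201.6 kWh
box fan: Runtime = 0.5 h/day × 90 days = 45 h
box fan: 0.095 kW × 45 h = 4.275 kWh
Total energy = 300.795 kWh
Cost = 300.795 × ₹9.2 = ₹2767.31

₹2767.31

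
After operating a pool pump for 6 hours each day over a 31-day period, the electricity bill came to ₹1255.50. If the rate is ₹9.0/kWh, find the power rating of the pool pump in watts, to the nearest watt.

750 W

Energy = ₹1255.50 ÷ ₹9.0/kWh = 139.5 kWh
Runtime = 6 h/day × 31 days = 186 h
Power = 139.5 kWh ÷ 186 h = 0.75 kW = 750 W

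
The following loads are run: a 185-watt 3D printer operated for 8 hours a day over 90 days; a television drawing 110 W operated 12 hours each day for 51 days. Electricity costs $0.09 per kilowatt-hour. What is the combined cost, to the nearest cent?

$18.05

3D printer: Runtime = 8 h/day × 90 days = 720 h
3D printer: 0.185 kW × 720 h = 133.2 kWh
television: Runtime = 12 h/day × 51 days = 612 h
television: 0.11 kW × 612 h = 67.32 kWh
Total energy = 200.52 kWh
Cost = 200.52 × $0.09 = $18.05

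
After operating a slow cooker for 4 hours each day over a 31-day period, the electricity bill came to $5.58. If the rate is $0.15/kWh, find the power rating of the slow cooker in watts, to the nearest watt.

Energy = $5.58 ÷ $0.15/kWh = 37.2 kWh
Runtime = 4 h/day × 31 days = 124 h
Power = 37.2 kWh ÷ 124 h = 0.3 kW = 300 W

300 W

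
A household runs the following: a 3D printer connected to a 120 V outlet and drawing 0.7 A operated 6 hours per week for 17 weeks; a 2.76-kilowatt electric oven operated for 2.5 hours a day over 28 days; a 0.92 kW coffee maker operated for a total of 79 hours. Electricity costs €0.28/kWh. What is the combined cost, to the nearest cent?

3D printer: Power = 0.7 A × 120 V = 84 W = 0.084 kW
3D printer: Runtime = 6 h/week × 17 weeks = 102 h
3D printer: 0.084 kW × 102 h = 8.568 kWh
electric oven: Runtime = 2.5 h/day × 28 days = 70 h
electric oven: 2.76 kW × 70 h = 193.2 kWh
coffee maker: 0.92 kW × 79 h = 72.68 kWh
Total energy = 274.448 kWh
Cost = 274.448 × €0.28 = €76.85

€76.85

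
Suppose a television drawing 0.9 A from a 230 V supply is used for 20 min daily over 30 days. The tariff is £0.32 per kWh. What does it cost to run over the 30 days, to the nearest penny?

£0.66

Power = 0.9 A × 230 V = 207 W = 0.207 kW
Runtime = 20 min × 30 = 600 min = 10 h
Energy = 0.207 kW × 10 h = 2.07 kWh
Cost = 2.07 kWh × £0.32/kWh = £0.66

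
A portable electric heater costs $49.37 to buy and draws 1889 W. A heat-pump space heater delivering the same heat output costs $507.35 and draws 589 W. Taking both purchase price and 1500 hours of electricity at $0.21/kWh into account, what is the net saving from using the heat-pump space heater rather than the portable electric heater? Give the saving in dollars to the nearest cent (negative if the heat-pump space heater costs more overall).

-$48.48

portable electric heater: $49.37 + (1889/1000) kW × 1500 h × $0.21 = $49.37 + $595.035 = $644.405
heat-pump space heater: $507.35 + (589/1000) kW × 1500 h × $0.21 = $507.35 + $185.535 = $692.885
Saving = $644.405 − $692.885 = −$48.48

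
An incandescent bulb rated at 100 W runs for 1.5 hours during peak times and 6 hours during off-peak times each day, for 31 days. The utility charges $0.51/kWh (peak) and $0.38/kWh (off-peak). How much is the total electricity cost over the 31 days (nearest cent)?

Peak energy = 0.1 kW × 1.5 h × 31 = 4.65 kWh
Off-peak energy = 0.1 kW × 6 h × 31 = 18.6 kWh
Cost = 4.65 × $0.51 + 18.6 × $0.38 = $2.3715 + $7.068 = $9.44

$9.44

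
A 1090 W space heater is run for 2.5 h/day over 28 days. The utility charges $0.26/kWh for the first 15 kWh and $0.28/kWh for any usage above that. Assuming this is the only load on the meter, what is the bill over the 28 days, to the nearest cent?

Runtime = 2.5 h/day × 28 days = 70 h
Energy = 1.09 kW × 70 h = 76.3 kWh
Tier 1 (0–15 kWh): 15 × $0.26 = $3.9
Above 15 kWh: 61.3 × $0.28 = $17.164
Bill = $21.06

$21.06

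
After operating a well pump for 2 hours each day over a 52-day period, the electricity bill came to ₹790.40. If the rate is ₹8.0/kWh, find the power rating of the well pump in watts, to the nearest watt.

Energy = ₹790.40 ÷ ₹8.0/kWh = 98.8 kWh
Runtime = 2 h/day × 52 days = 104 h
Power = 98.8 kWh ÷ 104 h = 0.95 kW = 950 W

950 W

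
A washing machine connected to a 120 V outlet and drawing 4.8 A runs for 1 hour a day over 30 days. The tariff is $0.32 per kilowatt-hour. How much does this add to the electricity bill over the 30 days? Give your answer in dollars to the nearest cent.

$5.53

Power = 4.8 A × 120 V = 576 W = 0.576 kW
Runtime = 1 h/day × 30 days = 30 h
Energy = 0.576 kW × 30 h = 17.28 kWh
Cost = 17.28 kWh × $0.32/kWh = $5.53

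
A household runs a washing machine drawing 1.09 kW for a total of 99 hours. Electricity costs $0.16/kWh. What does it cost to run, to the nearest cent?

$17.27

Energy = 1.09 kW × 99 h = 107.91 kWh
Cost = 107.91 kWh × $0.16/kWh = $17.27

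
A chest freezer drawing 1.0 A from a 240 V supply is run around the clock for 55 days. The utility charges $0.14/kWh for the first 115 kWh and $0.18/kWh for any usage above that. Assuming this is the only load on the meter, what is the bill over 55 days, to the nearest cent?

$52.42

Power = 1.0 A × 240 V = 240 W = 0.24 kW
Runtime = 24 h × 55 = 1320 h
Energy = 0.24 kW × 1320 h = 316.8 kWh
Tier 1 (0–115 kWh): 115 × $0.14 = $16.1
Above 115 kWh: 201.8 × $0.18 = $36.324
Bill = $52.42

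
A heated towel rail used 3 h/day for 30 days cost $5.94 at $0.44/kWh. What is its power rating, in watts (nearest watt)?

Energy = $5.94 ÷ $0.44/kWh = 13.5 kWh
Runtime = 3 h/day × 30 days = 90 h
Power = 13.5 kWh ÷ 90 h = 0.15 kW = 150 W

150 W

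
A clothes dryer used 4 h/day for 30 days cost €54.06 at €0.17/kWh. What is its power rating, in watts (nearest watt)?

Energy = €54.06 ÷ €0.17/kWh = 318 kWh
Runtime = 4 h/day × 30 days = 120 h
Power = 318 kWh ÷ 120 h = 2.65 kW = 2650 W

2650 W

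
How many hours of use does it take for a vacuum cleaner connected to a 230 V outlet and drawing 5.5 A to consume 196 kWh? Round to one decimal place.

Power = 5.5 A × 230 V = 1265 W = 1.265 kW
Hours = 196 kWh ÷ 1.265 kW = 154.9 h

154.9 h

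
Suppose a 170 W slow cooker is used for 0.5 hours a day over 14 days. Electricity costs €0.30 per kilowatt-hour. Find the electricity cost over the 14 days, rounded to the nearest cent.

Runtime = 0.5 h/day × 14 days = 7 h
Energy = 0.17 kW × 7 h = 1.19 kWh
Cost = 1.19 kWh × €0.30/kWh = €0.36

€0.36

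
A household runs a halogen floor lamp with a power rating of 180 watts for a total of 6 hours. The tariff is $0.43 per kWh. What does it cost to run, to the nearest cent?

$0.46

Energy = 0.18 kW × 6 h = 1.08 kWh
Cost = 1.08 kWh × $0.43/kWh = $0.46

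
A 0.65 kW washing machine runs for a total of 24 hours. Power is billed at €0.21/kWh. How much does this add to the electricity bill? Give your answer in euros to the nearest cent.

Energy = 0.65 kW × 24 h = 15.6 kWh
Cost = 15.6 kWh × €0.21/kWh = €3.28

€3.28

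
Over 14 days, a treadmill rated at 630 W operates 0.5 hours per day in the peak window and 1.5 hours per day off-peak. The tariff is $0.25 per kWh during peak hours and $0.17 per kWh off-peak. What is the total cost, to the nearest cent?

$3.35

Peak energy = 0.63 kW × 0.5 h × 14 = 4.41 kWh
Off-peak energy = 0.63 kW × 1.5 h × 14 = 13.23 kWh
Cost = 4.41 × $0.25 + 13.23 × $0.17 = $1.1025 + $2.2491 = $3.35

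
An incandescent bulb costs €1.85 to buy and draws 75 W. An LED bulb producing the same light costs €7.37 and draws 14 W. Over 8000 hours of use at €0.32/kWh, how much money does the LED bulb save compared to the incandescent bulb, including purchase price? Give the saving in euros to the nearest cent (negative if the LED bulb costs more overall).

€150.64

incandescent bulb: €1.85 + (75/1000) kW × 8000 h × €0.32 = €1.85 + €192 = €193.85
LED bulb: €7.37 + (14/1000) kW × 8000 h × €0.32 = €7.37 + €35.84 = €43.21
Saving = €193.85 − €43.21 = €150.64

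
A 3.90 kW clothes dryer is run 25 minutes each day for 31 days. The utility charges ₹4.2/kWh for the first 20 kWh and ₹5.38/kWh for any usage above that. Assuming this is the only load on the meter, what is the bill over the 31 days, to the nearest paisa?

₹247.42

Runtime = 25 min × 31 = 775 min = 12.916666… h
Energy = 3.9 kW × 12.916666… h = 50.375 kWh
Tier 1 (0–20 kWh): 20 × ₹4.2 = ₹84
Above 20 kWh: 30.375 × ₹5.38 = ₹163.4175
Bill = ₹247.42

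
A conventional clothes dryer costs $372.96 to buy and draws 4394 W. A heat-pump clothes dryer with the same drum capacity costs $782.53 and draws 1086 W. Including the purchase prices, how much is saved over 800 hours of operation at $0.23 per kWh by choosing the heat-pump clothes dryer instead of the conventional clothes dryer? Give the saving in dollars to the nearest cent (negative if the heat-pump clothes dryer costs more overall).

conventional clothes dryer: $372.96 + (4394/1000) kW × 800 h × $0.23 = $372.96 + $808.496 = $1181.456
heat-pump clothes dryer: $782.53 + (1086/1000) kW × 800 h × $0.23 = $782.53 + $199.824 = $982.354
Saving = $1181.456 − $982.354 = $199.102 → $199.10

$199.10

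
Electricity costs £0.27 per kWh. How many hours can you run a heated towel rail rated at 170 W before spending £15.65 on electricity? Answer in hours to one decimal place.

Energy available = £15.65 ÷ £0.27/kWh = 57.963 kWh
Hours = 57.963 kWh ÷ 0.17 kW = 341.0 h

341.0 h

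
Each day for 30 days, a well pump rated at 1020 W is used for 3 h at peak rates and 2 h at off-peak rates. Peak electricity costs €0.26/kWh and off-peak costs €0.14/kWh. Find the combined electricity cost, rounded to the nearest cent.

€32.44

Peak energy = 1.02 kW × 3 h × 30 = 91.8 kWh
Off-peak energy = 1.02 kW × 2 h × 30 = 61.2 kWh
Cost = 91.8 × €0.26 + 61.2 × €0.14 = €23.868 + €8.568 = €32.44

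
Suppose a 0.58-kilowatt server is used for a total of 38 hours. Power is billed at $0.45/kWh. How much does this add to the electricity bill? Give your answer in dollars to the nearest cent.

$9.92

Energy = 0.58 kW × 38 h = 22.04 kWh
Cost = 22.04 kWh × $0.45/kWh = $9.92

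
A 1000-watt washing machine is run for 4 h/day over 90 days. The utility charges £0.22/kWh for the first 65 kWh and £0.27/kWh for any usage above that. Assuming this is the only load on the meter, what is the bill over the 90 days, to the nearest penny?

£93.95

Runtime = 4 h/day × 90 days = 360 h
Energy = 1 kW × 360 h = 360 kWh
Tier 1 (0–65 kWh): 65 × £0.22 = £14.3
Above 65 kWh: 295 × £0.27 = £79.65
Bill = £93.95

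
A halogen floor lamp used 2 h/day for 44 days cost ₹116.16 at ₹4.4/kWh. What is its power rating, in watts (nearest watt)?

300 W

Energy = ₹116.16 ÷ ₹4.4/kWh = 26.4 kWh
Runtime = 2 h/day × 44 days = 88 h
Power = 26.4 kWh ÷ 88 h = 0.3 kW = 300 W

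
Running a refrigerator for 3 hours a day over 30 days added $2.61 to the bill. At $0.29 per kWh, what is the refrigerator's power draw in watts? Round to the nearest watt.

100 W

Energy = $2.61 ÷ $0.29/kWh = 9 kWh
Runtime = 3 h/day × 30 days = 90 h
Power = 9 kWh ÷ 90 h = 0.1 kW = 100 W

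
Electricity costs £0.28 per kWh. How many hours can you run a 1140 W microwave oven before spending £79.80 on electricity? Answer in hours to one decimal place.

250.0 h

Energy available = £79.80 ÷ £0.28/kWh = 285 kWh
Hours = 285 kWh ÷ 1.14 kW = 250.0 h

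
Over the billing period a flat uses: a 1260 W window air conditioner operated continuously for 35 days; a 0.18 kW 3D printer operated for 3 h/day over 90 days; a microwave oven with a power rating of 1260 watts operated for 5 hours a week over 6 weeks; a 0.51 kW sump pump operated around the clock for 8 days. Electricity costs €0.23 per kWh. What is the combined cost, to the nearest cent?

€285.83

window air conditioner: Runtime = 24 h × 35 = 840 h
window air conditioner: 1.26 kW × 840 h = 1058.4 kWh
3D printer: Runtime = 3 h/day × 90 days = 270 h
3D printer: 0.18 kW × 270 h = 48.6 kWh
microwave oven: Runtime = 5 h/week × 6 weeks = 30 h
microwave oven: 1.26 kW × 30 h = 37.8 kWh
sump pump: Runtime = 24 h × 8 = 192 h
sump pump: 0.51 kW × 192 h = 97.92 kWh
Total energy = 1242.72 kWh
Cost = 1242.72 × €0.23 = €285.83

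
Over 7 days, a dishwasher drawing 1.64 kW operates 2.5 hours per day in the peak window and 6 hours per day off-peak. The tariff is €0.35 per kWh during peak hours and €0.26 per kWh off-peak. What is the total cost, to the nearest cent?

€27.95

Peak energy = 1.64 kW × 2.5 h × 7 = 28.7 kWh
Off-peak energy = 1.64 kW × 6 h × 7 = 68.88 kWh
Cost = 28.7 × €0.35 + 68.88 × €0.26 = €10.045 + €17.9088 = €27.95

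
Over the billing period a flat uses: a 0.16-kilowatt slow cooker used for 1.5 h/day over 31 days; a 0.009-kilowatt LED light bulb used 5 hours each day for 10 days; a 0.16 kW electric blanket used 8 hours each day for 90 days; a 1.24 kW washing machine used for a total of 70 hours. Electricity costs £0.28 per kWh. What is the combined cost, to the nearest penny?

£58.77

slow cooker: Runtime = 1.5 h/day × 31 days = 46.5 h
slow cooker: 0.16 kW × 46.5 h = 7.44 kWh
LED light bulb: Runtime = 5 h/day × 10 days = 50 h
LED light bulb: 0.009 kW × 50 h = 0.45 kWh
electric blanket: Runtime = 8 h/day × 90 days = 720 h
electric blanket: 0.16 kW × 720 h = 115.2 kWh
washing machine: 1.24 kW × 70 h = 86.8 kWh
Total energy = 209.89 kWh
Cost = 209.89 × £0.28 = £58.77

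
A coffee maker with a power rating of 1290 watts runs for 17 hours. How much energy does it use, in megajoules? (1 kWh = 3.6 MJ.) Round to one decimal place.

78.9 MJ

Energy = 1.29 kW × 17 h = 21.93 kWh
= 21.93 × 3.6 MJ = 78.9 MJ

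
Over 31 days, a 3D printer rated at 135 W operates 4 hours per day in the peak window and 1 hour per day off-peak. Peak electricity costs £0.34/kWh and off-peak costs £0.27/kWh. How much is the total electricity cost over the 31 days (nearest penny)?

£6.82

Peak energy = 0.135 kW × 4 h × 31 = 16.74 kWh
Off-peak energy = 0.135 kW × 1 h × 31 = 4.185 kWh
Cost = 16.74 × £0.34 + 4.185 × £0.27 = £5.6916 + £1.12995 = £6.82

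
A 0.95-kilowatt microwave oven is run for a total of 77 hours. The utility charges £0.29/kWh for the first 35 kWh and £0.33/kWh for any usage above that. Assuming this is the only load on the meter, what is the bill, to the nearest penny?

Energy = 0.95 kW × 77 h = 73.15 kWh
Tier 1 (0–35 kWh): 35 × £0.29 = £10.15
Above 35 kWh: 38.15 × £0.33 = £12.5895
Bill = £22.74

£22.74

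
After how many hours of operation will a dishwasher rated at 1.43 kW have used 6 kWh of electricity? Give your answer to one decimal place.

4.2 h

Hours = 6 kWh ÷ 1.43 kW = 4.2 h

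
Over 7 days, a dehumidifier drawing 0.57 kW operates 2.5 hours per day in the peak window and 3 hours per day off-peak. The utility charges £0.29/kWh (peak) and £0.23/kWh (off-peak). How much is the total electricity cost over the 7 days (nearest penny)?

Peak energy = 0.57 kW × 2.5 h × 7 = 9.975 kWh
Off-peak energy = 0.57 kW × 3 h × 7 = 11.97 kWh
Cost = 9.975 × £0.29 + 11.97 × £0.23 = £2.89275 + £2.7531 = £5.65

£5.65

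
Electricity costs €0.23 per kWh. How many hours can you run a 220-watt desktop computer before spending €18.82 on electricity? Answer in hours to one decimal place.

371.9 h

Energy available = €18.82 ÷ €0.23/kWh = 81.8261 kWh
Hours = 81.8261 kWh ÷ 0.22 kW = 371.9 h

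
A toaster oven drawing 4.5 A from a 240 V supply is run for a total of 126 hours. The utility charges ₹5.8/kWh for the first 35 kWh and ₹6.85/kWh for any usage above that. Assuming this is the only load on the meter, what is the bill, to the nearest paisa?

Power = 4.5 A × 240 V = 1080 W = 1.08 kW
Energy = 1.08 kW × 126 h = 136.08 kWh
Tier 1 (0–35 kWh): 35 × ₹5.8 = ₹203
Above 35 kWh: 101.08 × ₹6.85 = ₹692.398
Bill = ₹895.40

₹895.40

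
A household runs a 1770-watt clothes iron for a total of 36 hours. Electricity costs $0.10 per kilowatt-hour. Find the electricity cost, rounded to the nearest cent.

$6.37

Energy = 1.77 kW × 36 h = 63.72 kWh
Cost = 63.72 kWh × $0.10/kWh = $6.37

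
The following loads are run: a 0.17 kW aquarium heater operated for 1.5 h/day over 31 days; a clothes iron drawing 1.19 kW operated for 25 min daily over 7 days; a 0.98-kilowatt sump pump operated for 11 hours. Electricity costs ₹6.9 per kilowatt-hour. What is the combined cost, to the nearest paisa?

₹152.88

aquarium heater: Runtime = 1.5 h/day × 31 days = 46.5 h
aquarium heater: 0.17 kW × 46.5 h = 7.905 kWh
clothes iron: Runtime = 25 min × 7 = 175 min = 2.916666… h
clothes iron: 1.19 kW × 2.916666… h = 3.470833… kWh
sump pump: 0.98 kW × 11 h = 10.78 kWh
Total energy = 22.155833… kWh
Cost = 22.155833… × ₹6.9 = ₹152.88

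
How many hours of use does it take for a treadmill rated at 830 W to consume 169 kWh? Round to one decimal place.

203.6 h

Hours = 169 kWh ÷ 0.83 kW = 203.6 h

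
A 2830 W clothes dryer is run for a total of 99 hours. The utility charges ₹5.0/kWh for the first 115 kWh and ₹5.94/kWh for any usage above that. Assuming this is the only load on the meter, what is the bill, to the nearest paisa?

Energy = 2.83 kW × 99 h = 280.17 kWh
Tier 1 (0–115 kWh): 115 × ₹5.0 = ₹575
Above 115 kWh: 165.17 × ₹5.94 = ₹981.1098
Bill = ₹1556.11

₹1556.11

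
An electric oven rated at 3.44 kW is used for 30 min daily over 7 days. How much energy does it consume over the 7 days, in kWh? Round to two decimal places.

12.04 kWh

Runtime = 30 min × 7 = 210 min = 3.5 h
Energy = 3.44 kW × 3.5 h = 12.04 kWh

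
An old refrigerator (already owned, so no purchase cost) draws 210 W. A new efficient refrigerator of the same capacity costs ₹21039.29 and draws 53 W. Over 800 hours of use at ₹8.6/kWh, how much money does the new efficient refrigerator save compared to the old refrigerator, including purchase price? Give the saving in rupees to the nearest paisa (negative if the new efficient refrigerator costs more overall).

-₹19959.13

old refrigerator: ₹0.00 + (210/1000) kW × 800 h × ₹8.6 = ₹0.00 + ₹1444.8 = ₹1444.8
new efficient refrigerator: ₹21039.29 + (53/1000) kW × 800 h × ₹8.6 = ₹21039.29 + ₹364.64 = ₹21403.93
Saving = ₹1444.8 − ₹21403.93 = −₹19959.13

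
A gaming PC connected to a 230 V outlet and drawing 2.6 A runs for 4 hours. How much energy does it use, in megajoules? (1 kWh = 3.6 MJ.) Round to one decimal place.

8.6 MJ

Power = 2.6 A × 230 V = 598 W = 0.598 kW
Energy = 0.598 kW × 4 h = 2.392 kWh
= 2.392 × 3.6 MJ = 8.6 MJ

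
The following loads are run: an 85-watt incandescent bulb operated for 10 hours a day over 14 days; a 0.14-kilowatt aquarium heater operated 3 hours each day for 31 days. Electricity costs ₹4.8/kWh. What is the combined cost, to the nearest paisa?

₹119.62

incandescent bulb: Runtime = 10 h/day × 14 days = 140 h
incandescent bulb: 0.085 kW × 140 h = 11.9 kWh
aquarium heater: Runtime = 3 h/day × 31 days = 93 h
aquarium heater: 0.14 kW × 93 h = 13.02 kWh
Total energy = 24.92 kWh
Cost = 24.92 × ₹4.8 = ₹119.62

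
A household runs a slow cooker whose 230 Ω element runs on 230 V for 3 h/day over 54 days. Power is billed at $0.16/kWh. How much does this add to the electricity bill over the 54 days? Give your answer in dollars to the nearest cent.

$5.96

Power = V²/R = 230²/230 = 230 W = 0.23 kW
Runtime = 3 h/day × 54 days = 162 h
Energy = 0.23 kW × 162 h = 37.26 kWh
Cost = 37.26 kWh × $0.16/kWh = $5.96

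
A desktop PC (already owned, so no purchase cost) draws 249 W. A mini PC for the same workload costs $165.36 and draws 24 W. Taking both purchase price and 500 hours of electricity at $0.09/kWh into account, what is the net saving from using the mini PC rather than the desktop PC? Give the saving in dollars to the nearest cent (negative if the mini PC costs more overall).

desktop PC: $0.00 + (249/1000) kW × 500 h × $0.09 = $0.00 + $11.205 = $11.205
mini PC: $165.36 + (24/1000) kW × 500 h × $0.09 = $165.36 + $1.08 = $166.44
Saving = $11.205 − $166.44 = −$155.235 → -$155.24

-$155.24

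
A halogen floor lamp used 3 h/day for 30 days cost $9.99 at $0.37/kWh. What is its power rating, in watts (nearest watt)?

Energy = $9.99 ÷ $0.37/kWh = 27 kWh
Runtime = 3 h/day × 30 days = 90 h
Power = 27 kWh ÷ 90 h = 0.3 kW = 300 W

300 W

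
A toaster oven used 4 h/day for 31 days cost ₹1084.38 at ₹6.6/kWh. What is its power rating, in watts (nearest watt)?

Energy = ₹1084.38 ÷ ₹6.6/kWh = 164.3 kWh
Runtime = 4 h/day × 31 days = 124 h
Power = 164.3 kWh ÷ 124 h = 1.325 kW = 1325 W

1325 W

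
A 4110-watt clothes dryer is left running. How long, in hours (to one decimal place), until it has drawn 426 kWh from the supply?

Hours = 426 kWh ÷ 4.11 kW = 103.6 h

103.6 h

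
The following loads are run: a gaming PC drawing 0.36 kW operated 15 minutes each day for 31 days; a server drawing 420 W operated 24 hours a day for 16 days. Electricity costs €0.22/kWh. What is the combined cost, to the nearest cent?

€36.10

gaming PC: Runtime = 15 min × 31 = 465 min = 7.75 h
gaming PC: 0.36 kW × 7.75 h = 2.79 kWh
server: Runtime = 24 h × 16 = 384 h
server: 0.42 kW × 384 h = 161.28 kWh
Total energy = 164.07 kWh
Cost = 164.07 × €0.22 = €36.10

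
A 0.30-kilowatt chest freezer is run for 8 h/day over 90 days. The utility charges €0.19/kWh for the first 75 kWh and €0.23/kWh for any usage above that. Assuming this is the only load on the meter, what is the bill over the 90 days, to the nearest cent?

Runtime = 8 h/day × 90 days = 720 h
Energy = 0.3 kW × 720 h = 216 kWh
Tier 1 (0–75 kWh): 75 × €0.19 = €14.25
Above 75 kWh: 141 × €0.23 = €32.43
Bill = €46.68

€46.68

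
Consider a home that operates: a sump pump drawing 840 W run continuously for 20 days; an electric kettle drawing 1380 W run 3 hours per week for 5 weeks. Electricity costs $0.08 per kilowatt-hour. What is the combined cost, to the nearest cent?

sump pump: Runtime = 24 h × 20 = 480 h
sump pump: 0.84 kW × 480 h = 403.2 kWh
electric kettle: Runtime = 3 h/week × 5 weeks = 15 h
electric kettle: 1.38 kW × 15 h = 20.7 kWh
Total energy = 423.9 kWh
Cost = 423.9 × $0.08 = $33.91

$33.91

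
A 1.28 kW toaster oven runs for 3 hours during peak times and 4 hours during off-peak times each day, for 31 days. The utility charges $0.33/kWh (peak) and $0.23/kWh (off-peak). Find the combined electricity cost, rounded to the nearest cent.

Peak energy = 1.28 kW × 3 h × 31 = 119.04 kWh
Off-peak energy = 1.28 kW × 4 h × 31 = 158.72 kWh
Cost = 119.04 × $0.33 + 158.72 × $0.23 = $39.2832 + $36.5056 = $75.79

$75.79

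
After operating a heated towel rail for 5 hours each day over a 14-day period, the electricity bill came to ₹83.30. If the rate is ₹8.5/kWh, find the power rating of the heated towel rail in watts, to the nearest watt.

Energy = ₹83.30 ÷ ₹8.5/kWh = 9.8 kWh
Runtime = 5 h/day × 14 days = 70 h
Power = 9.8 kWh ÷ 70 h = 0.14 kW = 140 W

140 W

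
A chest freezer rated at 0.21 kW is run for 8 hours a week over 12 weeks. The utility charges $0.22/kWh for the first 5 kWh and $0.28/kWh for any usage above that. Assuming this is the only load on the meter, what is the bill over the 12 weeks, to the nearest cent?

$5.34

Runtime = 8 h/week × 12 weeks = 96 h
Energy = 0.21 kW × 96 h = 20.16 kWh
Tier 1 (0–5 kWh): 5 × $0.22 = $1.1
Above 5 kWh: 15.16 × $0.28 = $4.2448
Bill = $5.34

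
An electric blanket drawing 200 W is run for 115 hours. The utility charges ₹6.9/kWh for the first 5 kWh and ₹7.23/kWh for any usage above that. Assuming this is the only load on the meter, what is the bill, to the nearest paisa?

₹164.64

Energy = 0.2 kW × 115 h = 23 kWh
Tier 1 (0–5 kWh): 5 × ₹6.9 = ₹34.5
Above 5 kWh: 18 × ₹7.23 = ₹130.14
Bill = ₹164.64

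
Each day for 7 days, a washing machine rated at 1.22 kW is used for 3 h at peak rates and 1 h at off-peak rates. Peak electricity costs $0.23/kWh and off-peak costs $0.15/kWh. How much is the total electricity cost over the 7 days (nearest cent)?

Peak energy = 1.22 kW × 3 h × 7 = 25.62 kWh
Off-peak energy = 1.22 kW × 1 h × 7 = 8.54 kWh
Cost = 25.62 × $0.23 + 8.54 × $0.15 = $5.8926 + $1.281 = $7.17

$7.17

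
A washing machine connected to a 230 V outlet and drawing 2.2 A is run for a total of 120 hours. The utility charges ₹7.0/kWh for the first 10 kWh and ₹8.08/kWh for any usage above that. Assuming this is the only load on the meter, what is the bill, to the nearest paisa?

₹479.82

Power = 2.2 A × 230 V = 506 W = 0.506 kW
Energy = 0.506 kW × 120 h = 60.72 kWh
Tier 1 (0–10 kWh): 10 × ₹7.0 = ₹70
Above 10 kWh: 50.72 × ₹8.08 = ₹409.8176
Bill = ₹479.82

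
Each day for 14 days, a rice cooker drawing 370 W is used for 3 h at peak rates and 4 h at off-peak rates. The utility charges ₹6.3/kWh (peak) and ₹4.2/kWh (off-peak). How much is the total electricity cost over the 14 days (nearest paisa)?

Peak energy = 0.37 kW × 3 h × 14 = 15.54 kWh
Off-peak energy = 0.37 kW × 4 h × 14 = 20.72 kWh
Cost = 15.54 × ₹6.3 + 20.72 × ₹4.2 = ₹97.902 + ₹87.024 = ₹184.93

₹184.93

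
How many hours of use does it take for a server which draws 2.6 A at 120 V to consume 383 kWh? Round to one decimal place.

Power = 2.6 A × 120 V = 312 W = 0.312 kW
Hours = 383 kWh ÷ 0.312 kW = 1227.6 h

1227.6 h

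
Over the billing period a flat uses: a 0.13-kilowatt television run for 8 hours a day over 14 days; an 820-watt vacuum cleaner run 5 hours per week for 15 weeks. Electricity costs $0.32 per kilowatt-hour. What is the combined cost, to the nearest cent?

$24.34

television: Runtime = 8 h/day × 14 days = 112 h
television: 0.13 kW × 112 h = 14.56 kWh
vacuum cleaner: Runtime = 5 h/week × 15 weeks = 75 h
vacuum cleaner: 0.82 kW × 75 h = 61.5 kWh
Total energy = 76.06 kWh
Cost = 76.06 × $0.32 = $24.34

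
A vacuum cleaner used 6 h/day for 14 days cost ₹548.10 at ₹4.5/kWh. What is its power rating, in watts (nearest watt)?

1450 W

Energy = ₹548.10 ÷ ₹4.5/kWh = 121.8 kWh
Runtime = 6 h/day × 14 days = 84 h
Power = 121.8 kWh ÷ 84 h = 1.45 kW = 1450 W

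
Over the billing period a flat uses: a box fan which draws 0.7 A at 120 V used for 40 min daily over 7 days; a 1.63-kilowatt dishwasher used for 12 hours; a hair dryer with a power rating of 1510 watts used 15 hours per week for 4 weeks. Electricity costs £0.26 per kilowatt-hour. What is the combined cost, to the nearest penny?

£28.74

box fan: Power = 0.7 A × 120 V = 84 W = 0.084 kW
box fan: Runtime = 40 min × 7 = 280 min = 4.666666… h
box fan: 0.084 kW × 4.666666… h = 0.392 kWh
dishwasher: 1.63 kW × 12 h = 19.56 kWh
hair dryer: Runtime = 15 h/week × 4 weeks = 60 h
hair dryer: 1.51 kW × 60 h = 90.6 kWh
Total energy = 110.552 kWh
Cost = 110.552 × £0.26 = £28.74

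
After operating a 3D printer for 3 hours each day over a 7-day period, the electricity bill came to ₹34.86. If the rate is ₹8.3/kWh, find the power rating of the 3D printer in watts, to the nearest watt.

200 W

Energy = ₹34.86 ÷ ₹8.3/kWh = 4.2 kWh
Runtime = 3 h/day × 7 days = 21 h
Power = 4.2 kWh ÷ 21 h = 0.2 kW = 200 W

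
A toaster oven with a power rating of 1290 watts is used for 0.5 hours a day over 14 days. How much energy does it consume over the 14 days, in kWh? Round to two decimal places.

Runtime = 0.5 h/day × 14 days = 7 h
Energy = 1.29 kW × 7 h = 9.03 kWh

9.03 kWh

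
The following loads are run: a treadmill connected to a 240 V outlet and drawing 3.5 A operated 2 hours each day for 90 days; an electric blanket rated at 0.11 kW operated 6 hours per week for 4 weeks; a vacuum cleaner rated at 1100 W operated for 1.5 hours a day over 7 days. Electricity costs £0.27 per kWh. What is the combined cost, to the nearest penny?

£44.66

treadmill: Power = 3.5 A × 240 V = 840 W = 0.84 kW
treadmill: Runtime = 2 h/day × 90 days = 180 h
treadmill: 0.84 kW × 180 h = 151.2 kWh
electric blanket: Runtime = 6 h/week × 4 weeks = 24 h
electric blanket: 0.11 kW × 24 h = 2.64 kWh
vacuum cleaner: Runtime = 1.5 h/day × 7 days = 10.5 h
vacuum cleaner: 1.1 kW × 10.5 h = 11.55 kWh
Total energy = 165.39 kWh
Cost = 165.39 × £0.27 = £44.66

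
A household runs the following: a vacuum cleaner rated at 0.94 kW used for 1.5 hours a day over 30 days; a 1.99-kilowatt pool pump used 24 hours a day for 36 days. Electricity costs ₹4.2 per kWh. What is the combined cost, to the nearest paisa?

vacuum cleaner: Runtime = 1.5 h/day × 30 days = 45 h
vacuum cleaner: 0.94 kW × 45 h = 42.3 kWh
pool pump: Runtime = 24 h × 36 = 864 h
pool pump: 1.99 kW × 864 h = 1719.36 kWh
Total energy = 1761.66 kWh
Cost = 1761.66 × ₹4.2 = ₹7398.97

₹7398.97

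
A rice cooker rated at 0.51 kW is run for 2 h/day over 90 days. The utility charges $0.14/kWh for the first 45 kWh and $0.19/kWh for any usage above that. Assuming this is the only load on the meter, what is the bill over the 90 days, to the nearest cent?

Runtime = 2 h/day × 90 days = 180 h
Energy = 0.51 kW × 180 h = 91.8 kWh
Tier 1 (0–45 kWh): 45 × $0.14 = $6.3
Above 45 kWh: 46.8 × $0.19 = $8.892
Bill = $15.19

$15.19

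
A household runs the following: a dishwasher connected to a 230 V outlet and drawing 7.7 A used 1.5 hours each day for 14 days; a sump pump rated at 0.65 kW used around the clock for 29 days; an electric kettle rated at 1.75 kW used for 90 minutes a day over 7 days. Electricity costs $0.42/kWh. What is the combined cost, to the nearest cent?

$213.35

dishwasher: Power = 7.7 A × 230 V = 1771 W = 1.771 kW
dishwasher: Runtime = 1.5 h/day × 14 days = 21 h
dishwasher: 1.771 kW × 21 h = 37.191 kWh
sump pump: Runtime = 24 h × 29 = 696 h
sump pump: 0.65 kW × 696 h = 452.4 kWh
electric kettle: Runtime = 90 min × 7 = 630 min = 10.5 h
electric kettle: 1.75 kW × 10.5 h = 18.375 kWh
Total energy = 507.966 kWh
Cost = 507.966 × $0.42 = $213.35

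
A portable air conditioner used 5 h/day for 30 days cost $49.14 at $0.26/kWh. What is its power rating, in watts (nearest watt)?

1260 W

Energy = $49.14 ÷ $0.26/kWh = 189 kWh
Runtime = 5 h/day × 30 days = 150 h
Power = 189 kWh ÷ 150 h = 1.26 kW = 1260 W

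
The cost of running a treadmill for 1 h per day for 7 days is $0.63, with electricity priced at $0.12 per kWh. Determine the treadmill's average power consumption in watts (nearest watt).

Energy = $0.63 ÷ $0.12/kWh = 5.25 kWh
Runtime = 1 h/day × 7 days = 7 h
Power = 5.25 kWh ÷ 7 h = 0.75 kW = 750 W

750 W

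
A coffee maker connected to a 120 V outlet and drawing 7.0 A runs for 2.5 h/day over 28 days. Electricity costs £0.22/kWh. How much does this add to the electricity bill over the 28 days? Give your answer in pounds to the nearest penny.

Power = 7.0 A × 120 V = 840 W = 0.84 kW
Runtime = 2.5 h/day × 28 days = 70 h
Energy = 0.84 kW × 70 h = 58.8 kWh
Cost = 58.8 kWh × £0.22/kWh = £12.94

£12.94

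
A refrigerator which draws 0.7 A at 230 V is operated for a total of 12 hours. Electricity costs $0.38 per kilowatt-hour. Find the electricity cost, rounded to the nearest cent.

Power = 0.7 A × 230 V = 161 W = 0.161 kW
Energy = 0.161 kW × 12 h = 1.932 kWh
Cost = 1.932 kWh × $0.38/kWh = $0.73

$0.73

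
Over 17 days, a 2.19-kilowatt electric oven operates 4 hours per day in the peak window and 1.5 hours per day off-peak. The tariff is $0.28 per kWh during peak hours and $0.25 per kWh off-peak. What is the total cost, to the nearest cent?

$55.66

Peak energy = 2.19 kW × 4 h × 17 = 148.92 kWh
Off-peak energy = 2.19 kW × 1.5 h × 17 = 55.845 kWh
Cost = 148.92 × $0.28 + 55.845 × $0.25 = $41.6976 + $13.96125 = $55.66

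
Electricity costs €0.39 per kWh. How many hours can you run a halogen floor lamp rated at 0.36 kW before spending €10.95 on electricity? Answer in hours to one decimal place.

78.0 h

Energy available = €10.95 ÷ €0.39/kWh = 28.0769 kWh
Hours = 28.0769 kWh ÷ 0.36 kW = 78.0 h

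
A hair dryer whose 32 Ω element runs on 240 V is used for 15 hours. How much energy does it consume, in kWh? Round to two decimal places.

27.00 kWh

Power = V²/R = 240²/32 = 1800 W = 1.8 kW
Energy = 1.8 kW × 15 h = 27 kWh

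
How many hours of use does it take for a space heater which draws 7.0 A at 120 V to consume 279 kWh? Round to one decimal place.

Power = 7.0 A × 120 V = 840 W = 0.84 kW
Hours = 279 kWh ÷ 0.84 kW = 332.1 h

332.1 h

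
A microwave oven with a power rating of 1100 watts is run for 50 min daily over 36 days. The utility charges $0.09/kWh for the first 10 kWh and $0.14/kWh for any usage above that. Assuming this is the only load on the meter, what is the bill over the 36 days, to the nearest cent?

Runtime = 50 min × 36 = 1800 min = 30 h
Energy = 1.1 kW × 30 h = 33 kWh
Tier 1 (0–10 kWh): 10 × $0.09 = $0.9
Above 10 kWh: 23 × $0.14 = $3.22
Bill = $4.12

$4.12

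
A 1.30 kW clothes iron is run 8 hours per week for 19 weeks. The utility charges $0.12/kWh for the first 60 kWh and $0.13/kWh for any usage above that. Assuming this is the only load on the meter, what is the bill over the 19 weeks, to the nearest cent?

$25.09

Runtime = 8 h/week × 19 weeks = 152 h
Energy = 1.3 kW × 152 h = 197.6 kWh
Tier 1 (0–60 kWh): 60 × $0.12 = $7.2
Above 60 kWh: 137.6 × $0.13 = $17.888
Bill = $25.09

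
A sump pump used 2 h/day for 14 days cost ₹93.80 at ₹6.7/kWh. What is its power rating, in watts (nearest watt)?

Energy = ₹93.80 ÷ ₹6.7/kWh = 14 kWh
Runtime = 2 h/day × 14 days = 28 h
Power = 14 kWh ÷ 28 h = 0.5 kW = 500 W

500 W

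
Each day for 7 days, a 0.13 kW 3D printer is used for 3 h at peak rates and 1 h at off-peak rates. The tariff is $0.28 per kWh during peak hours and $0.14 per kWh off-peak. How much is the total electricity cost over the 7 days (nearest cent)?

$0.89

Peak energy = 0.13 kW × 3 h × 7 = 2.73 kWh
Off-peak energy = 0.13 kW × 1 h × 7 = 0.91 kWh
Cost = 2.73 × $0.28 + 0.91 × $0.14 = $0.7644 + $0.1274 = $0.89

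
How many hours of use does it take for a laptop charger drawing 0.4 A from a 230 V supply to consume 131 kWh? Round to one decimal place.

1423.9 h

Power = 0.4 A × 230 V = 92 W = 0.092 kW
Hours = 131 kWh ÷ 0.092 kW = 1423.9 h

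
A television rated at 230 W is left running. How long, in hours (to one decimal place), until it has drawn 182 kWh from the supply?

Hours = 182 kWh ÷ 0.23 kW = 791.3 h

791.3 h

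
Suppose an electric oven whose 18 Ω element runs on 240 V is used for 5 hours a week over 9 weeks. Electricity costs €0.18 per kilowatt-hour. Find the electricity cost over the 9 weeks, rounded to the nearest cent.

€25.92

Power = V²/R = 240²/18 = 3200 W = 3.2 kW
Runtime = 5 h/week × 9 weeks = 45 h
Energy = 3.2 kW × 45 h = 144 kWh
Cost = 144 kWh × €0.18/kWh = €25.92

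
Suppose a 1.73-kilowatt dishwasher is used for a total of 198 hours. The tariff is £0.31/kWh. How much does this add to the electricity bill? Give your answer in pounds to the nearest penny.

Energy = 1.73 kW × 198 h = 342.54 kWh
Cost = 342.54 kWh × £0.31/kWh = £106.19

£106.19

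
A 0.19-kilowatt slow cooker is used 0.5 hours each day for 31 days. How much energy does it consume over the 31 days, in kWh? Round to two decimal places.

Runtime = 0.5 h/day × 31 days = 15.5 h
Energy = 0.19 kW × 15.5 h = 2.945 kWh ≈ 2.95 kWh

2.95 kWh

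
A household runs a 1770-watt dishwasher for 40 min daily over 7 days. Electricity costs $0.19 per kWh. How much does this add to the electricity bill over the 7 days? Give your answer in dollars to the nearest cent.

$1.57

Runtime = 40 min × 7 = 280 min = 4.666666… h
Energy = 1.77 kW × 4.666666… h = 8.26 kWh
Cost = 8.26 kWh × $0.19/kWh = $1.57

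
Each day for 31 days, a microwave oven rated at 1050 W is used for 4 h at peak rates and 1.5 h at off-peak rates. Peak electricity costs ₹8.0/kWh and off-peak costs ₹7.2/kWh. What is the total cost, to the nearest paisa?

Peak energy = 1.05 kW × 4 h × 31 = 130.2 kWh
Off-peak energy = 1.05 kW × 1.5 h × 31 = 48.825 kWh
Cost = 130.2 × ₹8.0 + 48.825 × ₹7.2 = ₹1041.6 + ₹351.54 = ₹1393.14

₹1393.14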